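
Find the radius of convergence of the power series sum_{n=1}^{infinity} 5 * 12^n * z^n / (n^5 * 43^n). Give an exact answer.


Step 1: General term a_n = 5 * 12^n / (n^5 * 43^n)
Step 2: By the root test, |a_n|^(1/n) = 5^(1/n) * 12 / (n^(5/n) * 43) -> 12/43 as n -> infinity (since 5^(1/n) -> 1 and n^(5/n) -> 1)
Step 3: R = 1/lim|a_n|^(1/n) = 43/12

43/12


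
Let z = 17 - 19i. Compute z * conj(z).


Step 1: conj(z) = 17 + 19i
Step 2: z * conj(z) = 17^2 + (-19)^2
Step 3: = 289 + 361 = 650

650


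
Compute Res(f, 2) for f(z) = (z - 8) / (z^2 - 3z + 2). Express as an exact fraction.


Step 1: Q(z) = z^2 - 3z + 2 = (z - 2)(z - 1)
Step 2: Q'(z) = 2z - 3
Step 3: Q'(2) = 1, P(2) = -6
Step 4: Res = P(2)/Q'(2) = -6/1 = -6

-6


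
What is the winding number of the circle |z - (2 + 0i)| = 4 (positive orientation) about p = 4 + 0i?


Step 1: Center c = (2, 0), radius = 4
Step 2: |p - c|^2 = 2^2 + 0^2 = 4
Step 3: r^2 = 16
Step 4: |p-c| < r so winding number = 1

1


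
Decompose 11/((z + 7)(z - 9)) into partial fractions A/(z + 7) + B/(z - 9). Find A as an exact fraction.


Step 1: Multiply both sides by (z + 7) and set z = -7
Step 2: A = 11 / (-7 - 9)
Step 3: A = 11 / (-16)
Step 4: A = -11/16

-11/16


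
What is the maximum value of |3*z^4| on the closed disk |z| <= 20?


Step 1: On |z| = 20, |f(z)| = 3 * |z|^4 = 3 * 20^4
Step 2: By maximum modulus principle, maximum is on boundary.
Step 3: Maximum = 3 * 160000 = 480000

480000


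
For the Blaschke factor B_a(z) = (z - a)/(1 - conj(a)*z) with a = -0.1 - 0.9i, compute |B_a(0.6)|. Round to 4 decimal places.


Step 1: Numerator z0 - a = 0.6 - (-0.1 - 0.9i) = 0.7 + 0.9i
Step 2: Denominator 1 - conj(a)*z0 = 1 - (-0.1 + 0.9i)*0.6 = 1.06 - 0.54i
Step 3: |z0 - a|^2 = 0.7^2 + 0.9^2 = 1.3; |1 - conj(a)*z0|^2 = 1.06^2 + (-0.54)^2 = 1.4152
Step 4: |B_a(0.6)| = sqrt(1.3 / 1.4152) = sqrt(0.918598)
Step 5: = 0.9584

0.9584


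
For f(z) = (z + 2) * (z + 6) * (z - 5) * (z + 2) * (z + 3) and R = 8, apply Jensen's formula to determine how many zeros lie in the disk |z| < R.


Jensen's formula: (1/2pi)*integral log|f(Re^it)|dt = log|f(0)| + sum_{|a_k|<R} log(R/|a_k|)
Step 1: f(0) = 2 * 6 * (-5) * 2 * 3 = -360
Step 2: log|f(0)| = log|-2| + log|-6| + log|5| + log|-2| + log|-3| = 5.8861
Step 3: Zeros inside |z| < 8: -2, -6, 5, -2, -3
Step 4: Jensen sum = log(8/2) + log(8/6) + log(8/5) + log(8/2) + log(8/3) = 4.5111
Step 5: n(R) = number of terms in the Jensen sum = count of zeros inside |z| < 8 = 5

5


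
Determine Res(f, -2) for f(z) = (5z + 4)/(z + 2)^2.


Step 1: Pole of order 2 at z = -2
Step 2: Res = lim d/dz [(z + 2)^2 * f(z)] as z -> -2
Step 3: (z + 2)^2 * f(z) = 5z + 4
Step 4: d/dz[5z + 4] = 5

5


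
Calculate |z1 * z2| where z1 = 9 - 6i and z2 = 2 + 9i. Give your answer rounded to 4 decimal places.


Step 1: |z1| = sqrt(9^2 + (-6)^2) = sqrt(117)
Step 2: |z2| = sqrt(2^2 + 9^2) = sqrt(85)
Step 3: |z1*z2| = |z1|*|z2| = sqrt(117) * sqrt(85) = sqrt(117 * 85) = sqrt(9945)
Step 4: = 99.7246

99.7246


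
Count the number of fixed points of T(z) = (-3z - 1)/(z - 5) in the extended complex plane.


Step 1: Fixed points satisfy T(z) = z
Step 2: z^2 - 2z + 1 = 0
Step 3: Discriminant = (-2)^2 - 4*1*1 = 0
Step 4: Number of fixed points = 1

1


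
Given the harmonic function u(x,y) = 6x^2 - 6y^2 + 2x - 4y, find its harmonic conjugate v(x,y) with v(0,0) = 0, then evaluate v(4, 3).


Step 1: v_x = -u_y = 12y + 4
Step 2: v_y = u_x = 12x + 2
Step 3: v = 12xy + 4x + 2y + C
Step 4: v(0,0) = 0 => C = 0
Step 5: v(4, 3) = 166

166


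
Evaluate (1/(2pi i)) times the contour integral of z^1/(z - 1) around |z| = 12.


Step 1: f(z) = z^1, a = 1 is inside |z| = 12
Step 2: By Cauchy integral formula: (1/(2pi*i)) * integral = f(a)
Step 3: f(1) = 1^1 = 1

1


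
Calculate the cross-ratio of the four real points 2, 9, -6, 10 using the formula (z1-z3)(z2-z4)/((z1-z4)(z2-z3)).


Step 1: (z1-z3)(z2-z4) = 8 * (-1) = -8
Step 2: (z1-z4)(z2-z3) = (-8) * 15 = -120
Step 3: Cross-ratio = 8/120 = 1/15

1/15


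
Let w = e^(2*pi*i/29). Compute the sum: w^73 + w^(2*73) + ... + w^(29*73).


Step 1: The sum sum_{j=1}^{n} w^(k*j) equals n if n | k, else 0.
Step 2: Here n = 29, k = 73
Step 3: Does n divide k? 29 | 73 -> False
Step 4: Sum = 0

0


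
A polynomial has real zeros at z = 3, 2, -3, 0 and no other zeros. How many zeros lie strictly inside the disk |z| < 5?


Step 1: Check each root:
  z = 3: |3| = 3 < 5
  z = 2: |2| = 2 < 5
  z = -3: |-3| = 3 < 5
  z = 0: |0| = 0 < 5
Step 2: Count = 4

4


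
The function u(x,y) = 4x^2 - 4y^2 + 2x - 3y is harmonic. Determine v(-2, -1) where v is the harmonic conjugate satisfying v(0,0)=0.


Step 1: v_x = -u_y = 8y + 3
Step 2: v_y = u_x = 8x + 2
Step 3: v = 8xy + 3x + 2y + C
Step 4: v(0,0) = 0 => C = 0
Step 5: v(-2, -1) = 8

8


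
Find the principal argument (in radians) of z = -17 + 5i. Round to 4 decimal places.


Step 1: z = -17 + 5i
Step 2: arg(z) = atan2(5, -17)
Step 3: arg(z) = 2.8555

2.8555


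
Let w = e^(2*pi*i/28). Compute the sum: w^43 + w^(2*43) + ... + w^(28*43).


Step 1: The sum sum_{j=1}^{n} w^(k*j) equals n if n | k, else 0.
Step 2: Here n = 28, k = 43
Step 3: Does n divide k? 28 | 43 -> False
Step 4: Sum = 0

0


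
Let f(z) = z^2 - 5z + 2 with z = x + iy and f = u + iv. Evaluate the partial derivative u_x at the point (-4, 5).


Step 1: f(z) = (x+iy)^2 - 5(x+iy) + 2
Step 2: u = (x^2 - y^2) - 5x + 2
Step 3: u_x = 2x - 5
Step 4: At (-4, 5): u_x = -8 - 5 = -13

-13


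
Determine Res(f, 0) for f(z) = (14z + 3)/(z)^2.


Step 1: Pole of order 2 at z = 0
Step 2: Res = lim d/dz [(z)^2 * f(z)] as z -> 0
Step 3: (z)^2 * f(z) = 14z + 3
Step 4: d/dz[14z + 3] = 14

14


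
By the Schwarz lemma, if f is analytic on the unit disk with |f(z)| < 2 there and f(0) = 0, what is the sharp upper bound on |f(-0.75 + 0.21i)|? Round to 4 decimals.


Step 1: g = f/2 maps D -> D with g(0) = 0, so by the Schwarz lemma |g(z)| <= |z|, i.e. |f(z)| <= 2|z|; this is sharp (f(z) = 2z).
Step 2: |z0|^2 = (-0.75)^2 + 0.21^2 = 0.6066
Step 3: |z0| = sqrt(0.6066) = 0.778845
Step 4: Best bound = 2 * |z0| = 2 * 0.778845 = 1.5577

1.5577


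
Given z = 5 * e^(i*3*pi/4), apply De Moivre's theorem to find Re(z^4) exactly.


Step 1: By De Moivre's theorem, z^4 = 5^4 * e^(i*4*3*pi/4) = 625 * (cos(3*pi) + i*sin(3*pi))
Step 2: |z|^4 = 5^4 = 625
Step 3: Reduce the angle mod 2*pi: 3*pi - 2*pi = pi
Step 4: cos(pi) = -1
Step 5: Re(z^4) = 625 * (-1) = -625

-625


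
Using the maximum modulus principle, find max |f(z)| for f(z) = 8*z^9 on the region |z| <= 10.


Step 1: On |z| = 10, |f(z)| = 8 * |z|^9 = 8 * 10^9
Step 2: By maximum modulus principle, maximum is on boundary.
Step 3: Maximum = 8 * 1000000000 = 8000000000

8000000000


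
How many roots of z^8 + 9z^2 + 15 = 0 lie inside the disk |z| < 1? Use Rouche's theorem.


Step 1: On |z| = 1 the three terms have sizes |z^8| = 1^8 = 1, |9z^2| = 9*1^2 = 9, |15| = 15
Step 2: The dominant term is g(z) = 15; let h(z) = z^8 + 9z^2 so f = g + h
Step 3: On |z| = 1: |g| = 15 and |h| <= 1 + 9 = 10
Step 4: Since 15 > 10, |h| < |g| on |z| = 1, so by Rouche f has the same number of zeros as g inside |z| < 1
Step 5: g(z) = 15 is a nonzero constant with no zeros inside |z| < 1. Answer = 0

0


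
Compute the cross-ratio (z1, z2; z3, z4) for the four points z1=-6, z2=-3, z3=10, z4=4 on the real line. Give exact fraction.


Step 1: (z1-z3)(z2-z4) = (-16) * (-7) = 112
Step 2: (z1-z4)(z2-z3) = (-10) * (-13) = 130
Step 3: Cross-ratio = 112/130 = 56/65

56/65


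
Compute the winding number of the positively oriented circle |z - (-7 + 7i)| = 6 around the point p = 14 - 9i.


Step 1: Center c = (-7, 7), radius = 6
Step 2: |p - c|^2 = 21^2 + (-16)^2 = 697
Step 3: r^2 = 36
Step 4: |p-c| > r so winding number = 0

0


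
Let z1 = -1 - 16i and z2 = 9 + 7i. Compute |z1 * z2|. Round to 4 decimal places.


Step 1: |z1| = sqrt((-1)^2 + (-16)^2) = sqrt(257)
Step 2: |z2| = sqrt(9^2 + 7^2) = sqrt(130)
Step 3: |z1*z2| = |z1|*|z2| = sqrt(257) * sqrt(130) = sqrt(257 * 130) = sqrt(33410)
Step 4: = 182.784

182.784


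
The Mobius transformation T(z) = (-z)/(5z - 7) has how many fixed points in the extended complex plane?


Step 1: Fixed points satisfy T(z) = z
Step 2: 5z^2 - 6z = 0
Step 3: Discriminant = (-6)^2 - 4*5*0 = 36
Step 4: Number of fixed points = 2

2


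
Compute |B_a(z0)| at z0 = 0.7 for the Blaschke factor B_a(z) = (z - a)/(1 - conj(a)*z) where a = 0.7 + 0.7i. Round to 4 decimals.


Step 1: Numerator z0 - a = 0.7 - (0.7 + 0.7i) = 0 - 0.7i
Step 2: Denominator 1 - conj(a)*z0 = 1 - (0.7 - 0.7i)*0.7 = 0.51 + 0.49i
Step 3: |z0 - a|^2 = 0^2 + (-0.7)^2 = 0.49; |1 - conj(a)*z0|^2 = 0.51^2 + 0.49^2 = 0.5002
Step 4: |B_a(0.7)| = sqrt(0.49 / 0.5002) = sqrt(0.979608)
Step 5: = 0.9898

0.9898


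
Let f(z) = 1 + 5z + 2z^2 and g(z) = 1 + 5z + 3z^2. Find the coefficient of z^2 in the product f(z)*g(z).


Step 1: z^2 term in f*g comes from: (1)*(3z^2) + (5z)*(5z) + (2z^2)*(1)
Step 2: = 3 + 25 + 2
Step 3: = 30

30


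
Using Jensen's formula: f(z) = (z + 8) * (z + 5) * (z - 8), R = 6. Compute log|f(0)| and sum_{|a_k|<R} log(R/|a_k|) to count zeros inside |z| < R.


Jensen's formula: (1/2pi)*integral log|f(Re^it)|dt = log|f(0)| + sum_{|a_k|<R} log(R/|a_k|)
Step 1: f(0) = 8 * 5 * (-8) = -320
Step 2: log|f(0)| = log|-8| + log|-5| + log|8| = 5.7683
Step 3: Zeros inside |z| < 6: -5
Step 4: Jensen sum = log(6/5) = 0.1823
Step 5: n(R) = number of terms in the Jensen sum = count of zeros inside |z| < 6 = 1

1


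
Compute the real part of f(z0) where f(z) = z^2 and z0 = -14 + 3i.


Step 1: z0 = -14 + 3i
Step 2: z0^2 = (-14)^2 - 3^2 - 84i
Step 3: real part = 196 - 9 = 187

187


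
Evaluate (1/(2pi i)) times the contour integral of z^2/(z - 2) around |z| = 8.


Step 1: f(z) = z^2, a = 2 is inside |z| = 8
Step 2: By Cauchy integral formula: (1/(2pi*i)) * integral = f(a)
Step 3: f(2) = 2^2 = 4

4


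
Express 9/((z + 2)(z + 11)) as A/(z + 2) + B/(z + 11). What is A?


Step 1: Multiply both sides by (z + 2) and set z = -2
Step 2: A = 9 / (-2 + 11)
Step 3: A = 9 / 9
Step 4: A = 1

1


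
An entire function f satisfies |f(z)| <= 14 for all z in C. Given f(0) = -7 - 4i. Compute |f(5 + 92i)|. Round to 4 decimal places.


Step 1: By Liouville's theorem, a bounded entire function is constant.
Step 2: f(z) = f(0) = -7 - 4i for all z.
Step 3: |f(w)| = |-7 - 4i| = sqrt(49 + 16)
Step 4: = 8.0623

8.0623


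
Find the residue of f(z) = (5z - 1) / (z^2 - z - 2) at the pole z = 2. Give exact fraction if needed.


Step 1: Q(z) = z^2 - z - 2 = (z - 2)(z + 1)
Step 2: Q'(z) = 2z - 1
Step 3: Q'(2) = 3, P(2) = 9
Step 4: Res = P(2)/Q'(2) = 9/3 = 3

3


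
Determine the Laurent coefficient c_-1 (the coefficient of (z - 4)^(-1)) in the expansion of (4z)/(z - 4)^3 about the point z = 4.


Step 1: Write the numerator in powers of (z - 4): 4z = 4(z - 4) + (4*4 + 0) = 4(z - 4) + 16
Step 2: Divide by (z - 4)^3: f(z) = 16(z - 4)^(-3) + 4(z - 4)^(-2)
Step 3: This finite sum is the Laurent series of f about z = 4.
Step 4: Only the powers -3 and -2 appear, so the coefficient of (z - 4)^(-1) = 0

0


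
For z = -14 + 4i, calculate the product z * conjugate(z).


Step 1: conj(z) = -14 - 4i
Step 2: z * conj(z) = (-14)^2 + 4^2
Step 3: = 196 + 16 = 212

212


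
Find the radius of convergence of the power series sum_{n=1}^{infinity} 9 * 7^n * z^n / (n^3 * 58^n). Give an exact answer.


Step 1: General term a_n = 9 * 7^n / (n^3 * 58^n)
Step 2: By the root test, |a_n|^(1/n) = 9^(1/n) * 7 / (n^(3/n) * 58) -> 7/58 as n -> infinity (since 9^(1/n) -> 1 and n^(3/n) -> 1)
Step 3: R = 1/lim|a_n|^(1/n) = 58/7

58/7


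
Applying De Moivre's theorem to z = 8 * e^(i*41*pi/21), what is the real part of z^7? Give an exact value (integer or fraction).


Step 1: By De Moivre's theorem, z^7 = 8^7 * e^(i*7*41*pi/21) = 2097152 * (cos(41*pi/3) + i*sin(41*pi/3))
Step 2: |z|^7 = 8^7 = 2097152
Step 3: Reduce the angle mod 2*pi: 41*pi/3 - 12*pi = 5*pi/3
Step 4: cos(5*pi/3) = 1/2
Step 5: Re(z^7) = 2097152 * 1/2 = 1048576

1048576


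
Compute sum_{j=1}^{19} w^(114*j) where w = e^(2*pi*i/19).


Step 1: The sum sum_{j=1}^{n} w^(k*j) equals n if n | k, else 0.
Step 2: Here n = 19, k = 114
Step 3: Does n divide k? 19 | 114 -> True
Step 4: Sum = 19

19


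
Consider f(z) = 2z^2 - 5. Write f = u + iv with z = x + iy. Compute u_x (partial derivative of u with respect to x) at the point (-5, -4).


Step 1: f(z) = 2(x+iy)^2 - 5
Step 2: u = 2(x^2 - y^2) - 5
Step 3: u_x = 4x + 0
Step 4: At (-5, -4): u_x = -20 + 0 = -20

-20


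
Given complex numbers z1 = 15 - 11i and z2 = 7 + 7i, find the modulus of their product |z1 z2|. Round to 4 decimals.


Step 1: |z1| = sqrt(15^2 + (-11)^2) = sqrt(346)
Step 2: |z2| = sqrt(7^2 + 7^2) = sqrt(98)
Step 3: |z1*z2| = |z1|*|z2| = sqrt(346) * sqrt(98) = sqrt(346 * 98) = sqrt(33908)
Step 4: = 184.1413

184.1413


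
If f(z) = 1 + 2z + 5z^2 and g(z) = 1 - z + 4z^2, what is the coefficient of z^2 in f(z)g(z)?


Step 1: z^2 term in f*g comes from: (1)*(4z^2) + (2z)*(-z) + (5z^2)*(1)
Step 2: = 4 - 2 + 5
Step 3: = 7

7


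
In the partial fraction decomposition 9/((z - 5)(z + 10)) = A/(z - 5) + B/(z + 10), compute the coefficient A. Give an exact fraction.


Step 1: Multiply both sides by (z - 5) and set z = 5
Step 2: A = 9 / (5 + 10)
Step 3: A = 9 / 15
Step 4: A = 3/5

3/5


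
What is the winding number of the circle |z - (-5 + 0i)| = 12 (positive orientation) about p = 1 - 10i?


Step 1: Center c = (-5, 0), radius = 12
Step 2: |p - c|^2 = 6^2 + (-10)^2 = 136
Step 3: r^2 = 144
Step 4: |p-c| < r so winding number = 1

1


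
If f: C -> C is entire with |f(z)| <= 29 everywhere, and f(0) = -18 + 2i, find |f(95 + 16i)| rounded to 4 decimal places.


Step 1: By Liouville's theorem, a bounded entire function is constant.
Step 2: f(z) = f(0) = -18 + 2i for all z.
Step 3: |f(w)| = |-18 + 2i| = sqrt(324 + 4)
Step 4: = 18.1108

18.1108


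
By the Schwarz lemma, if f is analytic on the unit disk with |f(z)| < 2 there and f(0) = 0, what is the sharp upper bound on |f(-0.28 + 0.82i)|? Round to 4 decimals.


Step 1: g = f/2 maps D -> D with g(0) = 0, so by the Schwarz lemma |g(z)| <= |z|, i.e. |f(z)| <= 2|z|; this is sharp (f(z) = 2z).
Step 2: |z0|^2 = (-0.28)^2 + 0.82^2 = 0.7508
Step 3: |z0| = sqrt(0.7508) = 0.866487
Step 4: Best bound = 2 * |z0| = 2 * 0.866487 = 1.733

1.733


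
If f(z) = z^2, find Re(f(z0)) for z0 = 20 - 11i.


Step 1: z0 = 20 - 11i
Step 2: z0^2 = 20^2 - (-11)^2 - 440i
Step 3: real part = 400 - 121 = 279

279


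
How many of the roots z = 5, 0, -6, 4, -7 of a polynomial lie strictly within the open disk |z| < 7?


Step 1: Check each root:
  z = 5: |5| = 5 < 7
  z = 0: |0| = 0 < 7
  z = -6: |-6| = 6 < 7
  z = 4: |4| = 4 < 7
  z = -7: |-7| = 7 >= 7
Step 2: Count = 4

4


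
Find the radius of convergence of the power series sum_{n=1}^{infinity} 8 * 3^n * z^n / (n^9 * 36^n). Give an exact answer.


Step 1: General term a_n = 8 * 3^n / (n^9 * 36^n)
Step 2: By the root test, |a_n|^(1/n) = 8^(1/n) * 3 / (n^(9/n) * 36) -> 3/36 as n -> infinity (since 8^(1/n) -> 1 and n^(9/n) -> 1)
Step 3: R = 1/lim|a_n|^(1/n) = 36/3 = 12

12


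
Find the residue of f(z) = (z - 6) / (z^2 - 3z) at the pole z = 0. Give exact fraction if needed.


Step 1: Q(z) = z^2 - 3z = (z)(z - 3)
Step 2: Q'(z) = 2z - 3
Step 3: Q'(0) = -3, P(0) = -6
Step 4: Res = P(0)/Q'(0) = -6/(-3) = 2

2


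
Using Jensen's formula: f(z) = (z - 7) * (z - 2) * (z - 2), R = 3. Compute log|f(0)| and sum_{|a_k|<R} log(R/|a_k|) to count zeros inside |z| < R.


Jensen's formula: (1/2pi)*integral log|f(Re^it)|dt = log|f(0)| + sum_{|a_k|<R} log(R/|a_k|)
Step 1: f(0) = (-7) * (-2) * (-2) = -28
Step 2: log|f(0)| = log|7| + log|2| + log|2| = 3.3322
Step 3: Zeros inside |z| < 3: 2, 2
Step 4: Jensen sum = log(3/2) + log(3/2) = 0.8109
Step 5: n(R) = number of terms in the Jensen sum = count of zeros inside |z| < 3 = 2

2


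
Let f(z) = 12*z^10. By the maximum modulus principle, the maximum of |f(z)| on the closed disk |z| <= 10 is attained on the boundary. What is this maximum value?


Step 1: On |z| = 10, |f(z)| = 12 * |z|^10 = 12 * 10^10
Step 2: By maximum modulus principle, maximum is on boundary.
Step 3: Maximum = 12 * 10000000000 = 120000000000

120000000000


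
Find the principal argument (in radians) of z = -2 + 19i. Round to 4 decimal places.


Step 1: z = -2 + 19i
Step 2: arg(z) = atan2(19, -2)
Step 3: arg(z) = 1.6757

1.6757


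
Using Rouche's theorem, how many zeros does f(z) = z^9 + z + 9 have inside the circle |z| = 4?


Step 1: On |z| = 4 the three terms have sizes |z^9| = 4^9 = 262144, |z| = 4, |9| = 9
Step 2: The dominant term is g(z) = z^9; let h(z) = z + 9 so f = g + h
Step 3: On |z| = 4: |g| = 262144 and |h| <= 4 + 9 = 13
Step 4: Since 262144 > 13, |h| < |g| on |z| = 4, so by Rouche f has the same number of zeros as g inside |z| < 4
Step 5: g(z) = z^9 has 9 zeros (all at the origin) inside |z| < 4. Answer = 9

9


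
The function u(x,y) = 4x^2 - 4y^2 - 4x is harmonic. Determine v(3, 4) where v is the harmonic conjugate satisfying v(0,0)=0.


Step 1: v_x = -u_y = 8y + 0
Step 2: v_y = u_x = 8x - 4
Step 3: v = 8xy - 4y + C
Step 4: v(0,0) = 0 => C = 0
Step 5: v(3, 4) = 80

80


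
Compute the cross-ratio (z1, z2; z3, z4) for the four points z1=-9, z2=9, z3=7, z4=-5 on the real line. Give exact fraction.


Step 1: (z1-z3)(z2-z4) = (-16) * 14 = -224
Step 2: (z1-z4)(z2-z3) = (-4) * 2 = -8
Step 3: Cross-ratio = 224/8 = 28

28


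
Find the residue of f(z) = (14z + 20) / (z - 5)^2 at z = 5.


Step 1: Pole of order 2 at z = 5
Step 2: Res = lim d/dz [(z - 5)^2 * f(z)] as z -> 5
Step 3: (z - 5)^2 * f(z) = 14z + 20
Step 4: d/dz[14z + 20] = 14

14


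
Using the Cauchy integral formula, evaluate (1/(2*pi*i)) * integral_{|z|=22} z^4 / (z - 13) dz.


Step 1: f(z) = z^4, a = 13 is inside |z| = 22
Step 2: By Cauchy integral formula: (1/(2pi*i)) * integral = f(a)
Step 3: f(13) = 13^4 = 28561

28561


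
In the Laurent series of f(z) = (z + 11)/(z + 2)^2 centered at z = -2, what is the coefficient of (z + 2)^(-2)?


Step 1: Write the numerator in powers of (z + 2): z + 11 = (z + 2) + (1*(-2) + 11) = (z + 2) + 9
Step 2: Divide by (z + 2)^2: f(z) = 9(z + 2)^(-2) + (z + 2)^(-1)
Step 3: This finite sum is the Laurent series of f about z = -2.
Step 4: Coefficient of (z + 2)^(-2) = 1*(-2) + 11 = 9

9


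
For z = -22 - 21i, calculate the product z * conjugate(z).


Step 1: conj(z) = -22 + 21i
Step 2: z * conj(z) = (-22)^2 + (-21)^2
Step 3: = 484 + 441 = 925

925


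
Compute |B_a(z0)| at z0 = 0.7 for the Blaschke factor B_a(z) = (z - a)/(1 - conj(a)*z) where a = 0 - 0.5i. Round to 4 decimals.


Step 1: Numerator z0 - a = 0.7 - (0 - 0.5i) = 0.7 + 0.5i
Step 2: Denominator 1 - conj(a)*z0 = 1 - (0 + 0.5i)*0.7 = 1 - 0.35i
Step 3: |z0 - a|^2 = 0.7^2 + 0.5^2 = 0.74; |1 - conj(a)*z0|^2 = 1^2 + (-0.35)^2 = 1.1225
Step 4: |B_a(0.7)| = sqrt(0.74 / 1.1225) = sqrt(0.659243)
Step 5: = 0.8119

0.8119


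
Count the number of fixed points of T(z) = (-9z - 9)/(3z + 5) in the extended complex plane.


Step 1: Fixed points satisfy T(z) = z
Step 2: 3z^2 + 14z + 9 = 0
Step 3: Discriminant = 14^2 - 4*3*9 = 88
Step 4: Number of fixed points = 2

2


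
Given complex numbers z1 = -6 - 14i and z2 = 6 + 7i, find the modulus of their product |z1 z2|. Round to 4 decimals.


Step 1: |z1| = sqrt((-6)^2 + (-14)^2) = sqrt(232)
Step 2: |z2| = sqrt(6^2 + 7^2) = sqrt(85)
Step 3: |z1*z2| = |z1|*|z2| = sqrt(232) * sqrt(85) = sqrt(232 * 85) = sqrt(19720)
Step 4: = 140.4279

140.4279


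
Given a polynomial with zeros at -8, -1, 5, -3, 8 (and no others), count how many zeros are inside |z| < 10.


Step 1: Check each root:
  z = -8: |-8| = 8 < 10
  z = -1: |-1| = 1 < 10
  z = 5: |5| = 5 < 10
  z = -3: |-3| = 3 < 10
  z = 8: |8| = 8 < 10
Step 2: Count = 5

5


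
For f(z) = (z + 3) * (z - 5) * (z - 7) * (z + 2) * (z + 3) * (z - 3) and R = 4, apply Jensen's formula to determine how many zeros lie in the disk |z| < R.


Jensen's formula: (1/2pi)*integral log|f(Re^it)|dt = log|f(0)| + sum_{|a_k|<R} log(R/|a_k|)
Step 1: f(0) = 3 * (-5) * (-7) * 2 * 3 * (-3) = -1890
Step 2: log|f(0)| = log|-3| + log|5| + log|7| + log|-2| + log|-3| + log|3| = 7.5443
Step 3: Zeros inside |z| < 4: -3, -2, -3, 3
Step 4: Jensen sum = log(4/3) + log(4/2) + log(4/3) + log(4/3) = 1.5562
Step 5: n(R) = number of terms in the Jensen sum = count of zeros inside |z| < 4 = 4

4


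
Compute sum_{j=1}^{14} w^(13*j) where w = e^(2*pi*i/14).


Step 1: The sum sum_{j=1}^{n} w^(k*j) equals n if n | k, else 0.
Step 2: Here n = 14, k = 13
Step 3: Does n divide k? 14 | 13 -> False
Step 4: Sum = 0

0


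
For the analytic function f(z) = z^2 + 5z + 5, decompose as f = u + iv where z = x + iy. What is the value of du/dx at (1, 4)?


Step 1: f(z) = (x+iy)^2 + 5(x+iy) + 5
Step 2: u = (x^2 - y^2) + 5x + 5
Step 3: u_x = 2x + 5
Step 4: At (1, 4): u_x = 2 + 5 = 7

7


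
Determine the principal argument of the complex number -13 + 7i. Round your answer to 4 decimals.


Step 1: z = -13 + 7i
Step 2: arg(z) = atan2(7, -13)
Step 3: arg(z) = 2.6477

2.6477


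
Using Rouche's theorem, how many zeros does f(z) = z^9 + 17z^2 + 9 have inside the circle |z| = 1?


Step 1: On |z| = 1 the three terms have sizes |z^9| = 1^9 = 1, |17z^2| = 17*1^2 = 17, |9| = 9
Step 2: The dominant term is g(z) = 17z^2; let h(z) = z^9 + 9 so f = g + h
Step 3: On |z| = 1: |g| = 17 and |h| <= 1 + 9 = 10
Step 4: Since 17 > 10, |h| < |g| on |z| = 1, so by Rouche f has the same number of zeros as g inside |z| < 1
Step 5: g(z) = 17z^2 has 2 zeros (at the origin, multiplicity 2) inside |z| < 1. Answer = 2

2


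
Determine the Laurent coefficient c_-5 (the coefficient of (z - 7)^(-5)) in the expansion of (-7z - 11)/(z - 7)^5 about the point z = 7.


Step 1: Write the numerator in powers of (z - 7): -7z - 11 = -7(z - 7) + (-7*7 - 11) = -7(z - 7) - 60
Step 2: Divide by (z - 7)^5: f(z) = -60(z - 7)^(-5) - 7(z - 7)^(-4)
Step 3: This finite sum is the Laurent series of f about z = 7.
Step 4: Coefficient of (z - 7)^(-5) = -7*7 - 11 = -60

-60


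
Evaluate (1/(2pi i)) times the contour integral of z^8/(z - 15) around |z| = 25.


Step 1: f(z) = z^8, a = 15 is inside |z| = 25
Step 2: By Cauchy integral formula: (1/(2pi*i)) * integral = f(a)
Step 3: f(15) = 15^8 = 2562890625

2562890625


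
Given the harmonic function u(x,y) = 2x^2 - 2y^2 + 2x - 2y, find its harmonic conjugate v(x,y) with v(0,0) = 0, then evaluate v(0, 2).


Step 1: v_x = -u_y = 4y + 2
Step 2: v_y = u_x = 4x + 2
Step 3: v = 4xy + 2x + 2y + C
Step 4: v(0,0) = 0 => C = 0
Step 5: v(0, 2) = 4

4


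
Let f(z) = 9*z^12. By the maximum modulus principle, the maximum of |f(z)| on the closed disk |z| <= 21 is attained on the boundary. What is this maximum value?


Step 1: On |z| = 21, |f(z)| = 9 * |z|^12 = 9 * 21^12
Step 2: By maximum modulus principle, maximum is on boundary.
Step 3: Maximum = 9 * 7355827511386641 = 66202447602479769

66202447602479769


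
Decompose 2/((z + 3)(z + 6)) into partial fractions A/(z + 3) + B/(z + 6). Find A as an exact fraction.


Step 1: Multiply both sides by (z + 3) and set z = -3
Step 2: A = 2 / (-3 + 6)
Step 3: A = 2 / 3
Step 4: A = 2/3

2/3


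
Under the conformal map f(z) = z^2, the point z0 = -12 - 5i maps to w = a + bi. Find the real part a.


Step 1: z0 = -12 - 5i
Step 2: z0^2 = (-12)^2 - (-5)^2 + 120i
Step 3: real part = 144 - 25 = 119

119


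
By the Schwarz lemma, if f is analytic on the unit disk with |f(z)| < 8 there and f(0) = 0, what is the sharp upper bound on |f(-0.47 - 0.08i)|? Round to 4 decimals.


Step 1: g = f/8 maps D -> D with g(0) = 0, so by the Schwarz lemma |g(z)| <= |z|, i.e. |f(z)| <= 8|z|; this is sharp (f(z) = 8z).
Step 2: |z0|^2 = (-0.47)^2 + (-0.08)^2 = 0.2273
Step 3: |z0| = sqrt(0.2273) = 0.47676
Step 4: Best bound = 8 * |z0| = 8 * 0.47676 = 3.8141

3.8141


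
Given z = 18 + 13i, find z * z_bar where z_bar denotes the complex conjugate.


Step 1: conj(z) = 18 - 13i
Step 2: z * conj(z) = 18^2 + 13^2
Step 3: = 324 + 169 = 493

493


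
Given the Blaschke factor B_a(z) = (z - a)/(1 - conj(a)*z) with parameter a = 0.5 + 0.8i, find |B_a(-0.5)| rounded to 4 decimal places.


Step 1: Numerator z0 - a = -0.5 - (0.5 + 0.8i) = -1 - 0.8i
Step 2: Denominator 1 - conj(a)*z0 = 1 - (0.5 - 0.8i)*(-0.5) = 1.25 - 0.4i
Step 3: |z0 - a|^2 = (-1)^2 + (-0.8)^2 = 1.64; |1 - conj(a)*z0|^2 = 1.25^2 + (-0.4)^2 = 1.7225
Step 4: |B_a(-0.5)| = sqrt(1.64 / 1.7225) = sqrt(0.952104)
Step 5: = 0.9758

0.9758


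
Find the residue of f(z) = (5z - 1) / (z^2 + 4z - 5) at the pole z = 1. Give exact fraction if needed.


Step 1: Q(z) = z^2 + 4z - 5 = (z - 1)(z + 5)
Step 2: Q'(z) = 2z + 4
Step 3: Q'(1) = 6, P(1) = 4
Step 4: Res = P(1)/Q'(1) = 4/6 = 2/3

2/3


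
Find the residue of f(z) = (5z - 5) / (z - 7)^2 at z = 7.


Step 1: Pole of order 2 at z = 7
Step 2: Res = lim d/dz [(z - 7)^2 * f(z)] as z -> 7
Step 3: (z - 7)^2 * f(z) = 5z - 5
Step 4: d/dz[5z - 5] = 5

5


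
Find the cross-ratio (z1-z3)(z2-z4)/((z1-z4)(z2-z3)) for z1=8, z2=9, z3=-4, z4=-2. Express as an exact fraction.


Step 1: (z1-z3)(z2-z4) = 12 * 11 = 132
Step 2: (z1-z4)(z2-z3) = 10 * 13 = 130
Step 3: Cross-ratio = 132/130 = 66/65

66/65


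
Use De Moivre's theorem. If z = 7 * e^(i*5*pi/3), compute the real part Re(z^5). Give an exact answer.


Step 1: By De Moivre's theorem, z^5 = 7^5 * e^(i*5*5*pi/3) = 16807 * (cos(25*pi/3) + i*sin(25*pi/3))
Step 2: |z|^5 = 7^5 = 16807
Step 3: Reduce the angle mod 2*pi: 25*pi/3 - 8*pi = pi/3
Step 4: cos(pi/3) = 1/2
Step 5: Re(z^5) = 16807 * 1/2 = 16807/2

16807/2


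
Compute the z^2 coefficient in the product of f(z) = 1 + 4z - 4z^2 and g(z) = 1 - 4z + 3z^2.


Step 1: z^2 term in f*g comes from: (1)*(3z^2) + (4z)*(-4z) + (-4z^2)*(1)
Step 2: = 3 - 16 - 4
Step 3: = -17

-17


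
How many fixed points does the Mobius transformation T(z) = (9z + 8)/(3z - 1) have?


Step 1: Fixed points satisfy T(z) = z
Step 2: 3z^2 - 10z - 8 = 0
Step 3: Discriminant = (-10)^2 - 4*3*(-8) = 196
Step 4: Number of fixed points = 2

2


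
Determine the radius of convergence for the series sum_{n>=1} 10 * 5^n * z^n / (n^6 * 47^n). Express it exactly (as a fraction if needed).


Step 1: General term a_n = 10 * 5^n / (n^6 * 47^n)
Step 2: By the root test, |a_n|^(1/n) = 10^(1/n) * 5 / (n^(6/n) * 47) -> 5/47 as n -> infinity (since 10^(1/n) -> 1 and n^(6/n) -> 1)
Step 3: R = 1/lim|a_n|^(1/n) = 47/5

47/5


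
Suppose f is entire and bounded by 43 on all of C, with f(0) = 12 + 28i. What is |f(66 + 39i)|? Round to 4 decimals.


Step 1: By Liouville's theorem, a bounded entire function is constant.
Step 2: f(z) = f(0) = 12 + 28i for all z.
Step 3: |f(w)| = |12 + 28i| = sqrt(144 + 784)
Step 4: = 30.4631

30.4631


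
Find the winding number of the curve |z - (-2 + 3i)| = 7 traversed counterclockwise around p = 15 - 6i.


Step 1: Center c = (-2, 3), radius = 7
Step 2: |p - c|^2 = 17^2 + (-9)^2 = 370
Step 3: r^2 = 49
Step 4: |p-c| > r so winding number = 0

0


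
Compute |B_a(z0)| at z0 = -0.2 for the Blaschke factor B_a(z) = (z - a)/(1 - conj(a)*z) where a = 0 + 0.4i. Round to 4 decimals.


Step 1: Numerator z0 - a = -0.2 - (0 + 0.4i) = -0.2 - 0.4i
Step 2: Denominator 1 - conj(a)*z0 = 1 - (0 - 0.4i)*(-0.2) = 1 - 0.08i
Step 3: |z0 - a|^2 = (-0.2)^2 + (-0.4)^2 = 0.2; |1 - conj(a)*z0|^2 = 1^2 + (-0.08)^2 = 1.0064
Step 4: |B_a(-0.2)| = sqrt(0.2 / 1.0064) = sqrt(0.198728)
Step 5: = 0.4458

0.4458


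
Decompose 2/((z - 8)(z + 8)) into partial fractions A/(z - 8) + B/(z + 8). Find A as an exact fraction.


Step 1: Multiply both sides by (z - 8) and set z = 8
Step 2: A = 2 / (8 + 8)
Step 3: A = 2 / 16
Step 4: A = 1/8

1/8


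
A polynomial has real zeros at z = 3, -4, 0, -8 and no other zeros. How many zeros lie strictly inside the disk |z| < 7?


Step 1: Check each root:
  z = 3: |3| = 3 < 7
  z = -4: |-4| = 4 < 7
  z = 0: |0| = 0 < 7
  z = -8: |-8| = 8 >= 7
Step 2: Count = 3

3


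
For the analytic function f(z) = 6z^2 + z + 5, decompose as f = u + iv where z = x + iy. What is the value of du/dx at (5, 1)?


Step 1: f(z) = 6(x+iy)^2 + (x+iy) + 5
Step 2: u = 6(x^2 - y^2) + x + 5
Step 3: u_x = 12x + 1
Step 4: At (5, 1): u_x = 60 + 1 = 61

61


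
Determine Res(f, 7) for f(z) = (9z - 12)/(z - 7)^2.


Step 1: Pole of order 2 at z = 7
Step 2: Res = lim d/dz [(z - 7)^2 * f(z)] as z -> 7
Step 3: (z - 7)^2 * f(z) = 9z - 12
Step 4: d/dz[9z - 12] = 9

9


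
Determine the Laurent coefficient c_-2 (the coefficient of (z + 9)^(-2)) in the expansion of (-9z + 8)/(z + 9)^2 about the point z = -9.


Step 1: Write the numerator in powers of (z + 9): -9z + 8 = -9(z + 9) + (-9*(-9) + 8) = -9(z + 9) + 89
Step 2: Divide by (z + 9)^2: f(z) = 89(z + 9)^(-2) - 9(z + 9)^(-1)
Step 3: This finite sum is the Laurent series of f about z = -9.
Step 4: Coefficient of (z + 9)^(-2) = -9*(-9) + 8 = 89

89


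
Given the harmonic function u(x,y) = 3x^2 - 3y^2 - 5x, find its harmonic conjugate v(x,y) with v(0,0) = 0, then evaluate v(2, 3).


Step 1: v_x = -u_y = 6y + 0
Step 2: v_y = u_x = 6x - 5
Step 3: v = 6xy - 5y + C
Step 4: v(0,0) = 0 => C = 0
Step 5: v(2, 3) = 21

21


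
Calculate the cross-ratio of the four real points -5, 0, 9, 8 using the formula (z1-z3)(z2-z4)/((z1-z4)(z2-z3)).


Step 1: (z1-z3)(z2-z4) = (-14) * (-8) = 112
Step 2: (z1-z4)(z2-z3) = (-13) * (-9) = 117
Step 3: Cross-ratio = 112/117 = 112/117

112/117


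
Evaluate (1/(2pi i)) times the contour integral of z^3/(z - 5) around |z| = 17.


Step 1: f(z) = z^3, a = 5 is inside |z| = 17
Step 2: By Cauchy integral formula: (1/(2pi*i)) * integral = f(a)
Step 3: f(5) = 5^3 = 125

125


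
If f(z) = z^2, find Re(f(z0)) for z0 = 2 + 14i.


Step 1: z0 = 2 + 14i
Step 2: z0^2 = 2^2 - 14^2 + 56i
Step 3: real part = 4 - 196 = -192

-192


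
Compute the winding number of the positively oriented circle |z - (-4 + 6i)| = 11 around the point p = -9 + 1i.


Step 1: Center c = (-4, 6), radius = 11
Step 2: |p - c|^2 = (-5)^2 + (-5)^2 = 50
Step 3: r^2 = 121
Step 4: |p-c| < r so winding number = 1

1


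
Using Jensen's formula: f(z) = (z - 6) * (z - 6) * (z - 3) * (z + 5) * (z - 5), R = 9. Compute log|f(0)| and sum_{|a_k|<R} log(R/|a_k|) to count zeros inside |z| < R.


Jensen's formula: (1/2pi)*integral log|f(Re^it)|dt = log|f(0)| + sum_{|a_k|<R} log(R/|a_k|)
Step 1: f(0) = (-6) * (-6) * (-3) * 5 * (-5) = 2700
Step 2: log|f(0)| = log|6| + log|6| + log|3| + log|-5| + log|5| = 7.901
Step 3: Zeros inside |z| < 9: 6, 6, 3, -5, 5
Step 4: Jensen sum = log(9/6) + log(9/6) + log(9/3) + log(9/5) + log(9/5) = 3.0851
Step 5: n(R) = number of terms in the Jensen sum = count of zeros inside |z| < 9 = 5

5


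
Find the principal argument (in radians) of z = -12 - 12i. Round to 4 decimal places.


Step 1: z = -12 - 12i
Step 2: arg(z) = atan2(-12, -12)
Step 3: arg(z) = -2.3562

-2.3562


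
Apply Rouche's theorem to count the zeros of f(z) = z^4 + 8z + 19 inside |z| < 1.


Step 1: On |z| = 1 the three terms have sizes |z^4| = 1^4 = 1, |8z| = 8*1 = 8, |19| = 19
Step 2: The dominant term is g(z) = 19; let h(z) = z^4 + 8z so f = g + h
Step 3: On |z| = 1: |g| = 19 and |h| <= 1 + 8 = 9
Step 4: Since 19 > 9, |h| < |g| on |z| = 1, so by Rouche f has the same number of zeros as g inside |z| < 1
Step 5: g(z) = 19 is a nonzero constant with no zeros inside |z| < 1. Answer = 0

0


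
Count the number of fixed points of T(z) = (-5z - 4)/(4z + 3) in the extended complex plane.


Step 1: Fixed points satisfy T(z) = z
Step 2: 4z^2 + 8z + 4 = 0
Step 3: Discriminant = 8^2 - 4*4*4 = 0
Step 4: Number of fixed points = 1

1


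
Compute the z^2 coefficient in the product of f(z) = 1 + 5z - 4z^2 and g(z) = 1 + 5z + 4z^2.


Step 1: z^2 term in f*g comes from: (1)*(4z^2) + (5z)*(5z) + (-4z^2)*(1)
Step 2: = 4 + 25 - 4
Step 3: = 25

25


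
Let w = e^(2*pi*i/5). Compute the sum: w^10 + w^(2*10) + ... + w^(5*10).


Step 1: The sum sum_{j=1}^{n} w^(k*j) equals n if n | k, else 0.
Step 2: Here n = 5, k = 10
Step 3: Does n divide k? 5 | 10 -> True
Step 4: Sum = 5

5


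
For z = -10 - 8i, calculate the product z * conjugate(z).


Step 1: conj(z) = -10 + 8i
Step 2: z * conj(z) = (-10)^2 + (-8)^2
Step 3: = 100 + 64 = 164

164


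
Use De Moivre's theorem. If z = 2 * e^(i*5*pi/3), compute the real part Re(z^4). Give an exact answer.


Step 1: By De Moivre's theorem, z^4 = 2^4 * e^(i*4*5*pi/3) = 16 * (cos(20*pi/3) + i*sin(20*pi/3))
Step 2: |z|^4 = 2^4 = 16
Step 3: Reduce the angle mod 2*pi: 20*pi/3 - 6*pi = 2*pi/3
Step 4: cos(2*pi/3) = -1/2
Step 5: Re(z^4) = 16 * (-1/2) = -8

-8


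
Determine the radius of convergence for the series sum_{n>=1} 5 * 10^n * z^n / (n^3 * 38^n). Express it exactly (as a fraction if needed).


Step 1: General term a_n = 5 * 10^n / (n^3 * 38^n)
Step 2: By the root test, |a_n|^(1/n) = 5^(1/n) * 10 / (n^(3/n) * 38) -> 10/38 as n -> infinity (since 5^(1/n) -> 1 and n^(3/n) -> 1)
Step 3: R = 1/lim|a_n|^(1/n) = 38/10 = 19/5

19/5


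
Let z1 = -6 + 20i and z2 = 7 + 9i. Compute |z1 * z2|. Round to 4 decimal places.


Step 1: |z1| = sqrt((-6)^2 + 20^2) = sqrt(436)
Step 2: |z2| = sqrt(7^2 + 9^2) = sqrt(130)
Step 3: |z1*z2| = |z1|*|z2| = sqrt(436) * sqrt(130) = sqrt(436 * 130) = sqrt(56680)
Step 4: = 238.0756

238.0756


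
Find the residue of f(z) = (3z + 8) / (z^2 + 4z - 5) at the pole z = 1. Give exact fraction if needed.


Step 1: Q(z) = z^2 + 4z - 5 = (z - 1)(z + 5)
Step 2: Q'(z) = 2z + 4
Step 3: Q'(1) = 6, P(1) = 11
Step 4: Res = P(1)/Q'(1) = 11/6 = 11/6

11/6


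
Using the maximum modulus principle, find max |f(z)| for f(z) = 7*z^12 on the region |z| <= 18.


Step 1: On |z| = 18, |f(z)| = 7 * |z|^12 = 7 * 18^12
Step 2: By maximum modulus principle, maximum is on boundary.
Step 3: Maximum = 7 * 1156831381426176 = 8097819669983232

8097819669983232


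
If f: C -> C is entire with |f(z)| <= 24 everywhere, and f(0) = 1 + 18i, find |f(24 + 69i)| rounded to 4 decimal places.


Step 1: By Liouville's theorem, a bounded entire function is constant.
Step 2: f(z) = f(0) = 1 + 18i for all z.
Step 3: |f(w)| = |1 + 18i| = sqrt(1 + 324)
Step 4: = 18.0278

18.0278


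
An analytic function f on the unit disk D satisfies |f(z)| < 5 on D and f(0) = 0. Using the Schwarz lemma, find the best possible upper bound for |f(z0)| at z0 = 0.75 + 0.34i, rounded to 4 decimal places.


Step 1: g = f/5 maps D -> D with g(0) = 0, so by the Schwarz lemma |g(z)| <= |z|, i.e. |f(z)| <= 5|z|; this is sharp (f(z) = 5z).
Step 2: |z0|^2 = 0.75^2 + 0.34^2 = 0.6781
Step 3: |z0| = sqrt(0.6781) = 0.823468
Step 4: Best bound = 5 * |z0| = 5 * 0.823468 = 4.1173

4.1173


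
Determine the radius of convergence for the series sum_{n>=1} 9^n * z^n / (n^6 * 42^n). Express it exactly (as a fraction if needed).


Step 1: General term a_n = 9^n / (n^6 * 42^n)
Step 2: By the root test, |a_n|^(1/n) = 9 / (n^(6/n) * 42) -> 9/42 as n -> infinity (since n^(6/n) -> 1)
Step 3: R = 1/lim|a_n|^(1/n) = 42/9 = 14/3

14/3


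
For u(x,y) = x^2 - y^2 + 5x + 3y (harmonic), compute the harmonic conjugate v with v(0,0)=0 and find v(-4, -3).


Step 1: v_x = -u_y = 2y - 3
Step 2: v_y = u_x = 2x + 5
Step 3: v = 2xy - 3x + 5y + C
Step 4: v(0,0) = 0 => C = 0
Step 5: v(-4, -3) = 21

21


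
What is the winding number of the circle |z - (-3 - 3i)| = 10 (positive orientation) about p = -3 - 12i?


Step 1: Center c = (-3, -3), radius = 10
Step 2: |p - c|^2 = 0^2 + (-9)^2 = 81
Step 3: r^2 = 100
Step 4: |p-c| < r so winding number = 1

1


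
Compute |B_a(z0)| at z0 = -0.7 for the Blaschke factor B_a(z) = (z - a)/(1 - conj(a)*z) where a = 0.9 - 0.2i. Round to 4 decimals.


Step 1: Numerator z0 - a = -0.7 - (0.9 - 0.2i) = -1.6 + 0.2i
Step 2: Denominator 1 - conj(a)*z0 = 1 - (0.9 + 0.2i)*(-0.7) = 1.63 + 0.14i
Step 3: |z0 - a|^2 = (-1.6)^2 + 0.2^2 = 2.6; |1 - conj(a)*z0|^2 = 1.63^2 + 0.14^2 = 2.6765
Step 4: |B_a(-0.7)| = sqrt(2.6 / 2.6765) = sqrt(0.971418)
Step 5: = 0.9856

0.9856


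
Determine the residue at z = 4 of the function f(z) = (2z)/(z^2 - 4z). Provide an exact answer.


Step 1: Q(z) = z^2 - 4z = (z - 4)(z)
Step 2: Q'(z) = 2z - 4
Step 3: Q'(4) = 4, P(4) = 8
Step 4: Res = P(4)/Q'(4) = 8/4 = 2

2


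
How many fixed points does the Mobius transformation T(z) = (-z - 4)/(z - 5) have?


Step 1: Fixed points satisfy T(z) = z
Step 2: z^2 - 4z + 4 = 0
Step 3: Discriminant = (-4)^2 - 4*1*4 = 0
Step 4: Number of fixed points = 1

1


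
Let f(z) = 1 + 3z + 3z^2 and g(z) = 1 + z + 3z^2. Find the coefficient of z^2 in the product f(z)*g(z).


Step 1: z^2 term in f*g comes from: (1)*(3z^2) + (3z)*(z) + (3z^2)*(1)
Step 2: = 3 + 3 + 3
Step 3: = 9

9


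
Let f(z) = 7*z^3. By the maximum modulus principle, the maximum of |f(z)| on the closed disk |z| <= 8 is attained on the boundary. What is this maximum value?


Step 1: On |z| = 8, |f(z)| = 7 * |z|^3 = 7 * 8^3
Step 2: By maximum modulus principle, maximum is on boundary.
Step 3: Maximum = 7 * 512 = 3584

3584


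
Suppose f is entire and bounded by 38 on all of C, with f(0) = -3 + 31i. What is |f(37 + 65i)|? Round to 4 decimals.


Step 1: By Liouville's theorem, a bounded entire function is constant.
Step 2: f(z) = f(0) = -3 + 31i for all z.
Step 3: |f(w)| = |-3 + 31i| = sqrt(9 + 961)
Step 4: = 31.1448

31.1448


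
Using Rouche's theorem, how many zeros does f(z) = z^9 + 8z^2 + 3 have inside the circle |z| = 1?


Step 1: On |z| = 1 the three terms have sizes |z^9| = 1^9 = 1, |8z^2| = 8*1^2 = 8, |3| = 3
Step 2: The dominant term is g(z) = 8z^2; let h(z) = z^9 + 3 so f = g + h
Step 3: On |z| = 1: |g| = 8 and |h| <= 1 + 3 = 4
Step 4: Since 8 > 4, |h| < |g| on |z| = 1, so by Rouche f has the same number of zeros as g inside |z| < 1
Step 5: g(z) = 8z^2 has 2 zeros (at the origin, multiplicity 2) inside |z| < 1. Answer = 2

2


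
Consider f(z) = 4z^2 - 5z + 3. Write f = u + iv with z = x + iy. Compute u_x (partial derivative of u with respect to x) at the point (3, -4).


Step 1: f(z) = 4(x+iy)^2 - 5(x+iy) + 3
Step 2: u = 4(x^2 - y^2) - 5x + 3
Step 3: u_x = 8x - 5
Step 4: At (3, -4): u_x = 24 - 5 = 19

19


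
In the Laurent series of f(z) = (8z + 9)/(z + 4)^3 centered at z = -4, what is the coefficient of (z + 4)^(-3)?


Step 1: Write the numerator in powers of (z + 4): 8z + 9 = 8(z + 4) + (8*(-4) + 9) = 8(z + 4) - 23
Step 2: Divide by (z + 4)^3: f(z) = -23(z + 4)^(-3) + 8(z + 4)^(-2)
Step 3: This finite sum is the Laurent series of f about z = -4.
Step 4: Coefficient of (z + 4)^(-3) = 8*(-4) + 9 = -23

-23


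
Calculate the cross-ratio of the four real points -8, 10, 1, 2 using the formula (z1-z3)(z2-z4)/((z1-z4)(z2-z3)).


Step 1: (z1-z3)(z2-z4) = (-9) * 8 = -72
Step 2: (z1-z4)(z2-z3) = (-10) * 9 = -90
Step 3: Cross-ratio = 72/90 = 4/5

4/5


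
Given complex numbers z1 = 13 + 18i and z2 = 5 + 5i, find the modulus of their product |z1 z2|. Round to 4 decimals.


Step 1: |z1| = sqrt(13^2 + 18^2) = sqrt(493)
Step 2: |z2| = sqrt(5^2 + 5^2) = sqrt(50)
Step 3: |z1*z2| = |z1|*|z2| = sqrt(493) * sqrt(50) = sqrt(493 * 50) = sqrt(24650)
Step 4: = 157.0032

157.0032


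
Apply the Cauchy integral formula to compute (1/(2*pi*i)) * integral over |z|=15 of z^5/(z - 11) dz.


Step 1: f(z) = z^5, a = 11 is inside |z| = 15
Step 2: By Cauchy integral formula: (1/(2pi*i)) * integral = f(a)
Step 3: f(11) = 11^5 = 161051

161051


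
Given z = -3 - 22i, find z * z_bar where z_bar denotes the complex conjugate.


Step 1: conj(z) = -3 + 22i
Step 2: z * conj(z) = (-3)^2 + (-22)^2
Step 3: = 9 + 484 = 493

493


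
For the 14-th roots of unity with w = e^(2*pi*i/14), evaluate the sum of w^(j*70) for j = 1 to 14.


Step 1: The sum sum_{j=1}^{n} w^(k*j) equals n if n | k, else 0.
Step 2: Here n = 14, k = 70
Step 3: Does n divide k? 14 | 70 -> True
Step 4: Sum = 14

14
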